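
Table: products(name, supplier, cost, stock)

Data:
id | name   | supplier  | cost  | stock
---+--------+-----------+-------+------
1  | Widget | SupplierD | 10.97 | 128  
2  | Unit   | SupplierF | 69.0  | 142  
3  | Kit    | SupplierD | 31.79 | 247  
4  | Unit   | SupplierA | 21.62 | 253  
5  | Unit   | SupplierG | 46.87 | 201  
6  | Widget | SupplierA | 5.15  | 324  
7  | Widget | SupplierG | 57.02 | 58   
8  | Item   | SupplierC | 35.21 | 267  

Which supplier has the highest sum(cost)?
SELECT supplier, SUM(cost) as val
FROM products
GROUP BY supplier
ORDER BY val DESC
LIMIT 1

Result: SupplierG with sum(cost) = 103.89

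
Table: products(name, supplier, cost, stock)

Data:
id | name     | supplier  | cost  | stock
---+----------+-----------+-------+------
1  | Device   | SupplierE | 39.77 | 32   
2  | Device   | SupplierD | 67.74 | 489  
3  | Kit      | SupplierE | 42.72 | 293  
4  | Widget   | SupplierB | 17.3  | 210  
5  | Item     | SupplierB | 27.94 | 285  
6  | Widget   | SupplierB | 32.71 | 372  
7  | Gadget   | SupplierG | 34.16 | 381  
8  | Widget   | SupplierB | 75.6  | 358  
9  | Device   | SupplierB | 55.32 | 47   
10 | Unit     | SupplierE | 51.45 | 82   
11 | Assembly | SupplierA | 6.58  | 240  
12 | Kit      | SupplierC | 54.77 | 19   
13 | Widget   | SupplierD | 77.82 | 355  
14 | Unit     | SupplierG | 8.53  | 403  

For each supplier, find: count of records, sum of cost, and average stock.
SELECT supplier,
       COUNT(*) as cnt,
       SUM(cost) as total_cost,
       AVG(stock) as avg_stock
FROM products
GROUP BY supplier

Result:
  SupplierA: 1 records, 6.58 total cost, 240.00 avg stock
  SupplierB: 5 records, 208.87 total cost, 254.40 avg stock
  SupplierC: 1 records, 54.77 total cost, 19.00 avg stock
  SupplierD: 2 records, 145.56 total cost, 422.00 avg stock
  SupplierE: 3 records, 133.94 total cost, 135.67 avg stock
  SupplierG: 2 records, 42.69 total cost, 392.00 avg stock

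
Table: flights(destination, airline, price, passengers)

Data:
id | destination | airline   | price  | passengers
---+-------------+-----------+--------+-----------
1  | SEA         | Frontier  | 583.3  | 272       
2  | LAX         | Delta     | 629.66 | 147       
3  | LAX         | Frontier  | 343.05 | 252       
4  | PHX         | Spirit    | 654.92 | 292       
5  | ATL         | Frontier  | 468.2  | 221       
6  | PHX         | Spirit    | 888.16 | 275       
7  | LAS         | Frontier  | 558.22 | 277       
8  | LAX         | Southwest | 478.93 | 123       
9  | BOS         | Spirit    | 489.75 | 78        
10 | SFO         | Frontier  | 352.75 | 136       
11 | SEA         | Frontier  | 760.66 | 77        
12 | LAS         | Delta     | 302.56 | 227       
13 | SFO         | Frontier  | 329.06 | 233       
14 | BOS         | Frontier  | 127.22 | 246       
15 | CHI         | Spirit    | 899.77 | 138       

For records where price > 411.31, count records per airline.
SELECT airline, COUNT(*)
FROM flights
WHERE price > 411.31
GROUP BY airline

Note: WHERE filters rows before grouping.

Result:
  Delta: 1
  Frontier: 4
  Southwest: 1
  Spirit: 4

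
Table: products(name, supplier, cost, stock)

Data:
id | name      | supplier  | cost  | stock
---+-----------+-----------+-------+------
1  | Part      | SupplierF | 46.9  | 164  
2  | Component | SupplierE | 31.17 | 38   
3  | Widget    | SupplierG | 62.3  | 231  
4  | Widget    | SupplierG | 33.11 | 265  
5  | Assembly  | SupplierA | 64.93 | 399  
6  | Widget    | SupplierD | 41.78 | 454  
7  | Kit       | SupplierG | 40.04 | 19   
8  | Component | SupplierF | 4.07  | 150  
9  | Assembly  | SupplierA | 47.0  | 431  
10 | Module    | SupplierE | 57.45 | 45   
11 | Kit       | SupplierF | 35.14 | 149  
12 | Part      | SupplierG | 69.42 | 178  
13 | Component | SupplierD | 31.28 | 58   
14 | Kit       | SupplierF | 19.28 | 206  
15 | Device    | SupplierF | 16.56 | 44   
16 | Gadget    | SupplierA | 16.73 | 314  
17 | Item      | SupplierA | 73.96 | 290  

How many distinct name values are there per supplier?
SELECT supplier, COUNT(DISTINCT name)
FROM products
GROUP BY supplier

Result:
  SupplierA: 3 distinct
  SupplierD: 2 distinct
  SupplierE: 2 distinct
  SupplierF: 4 distinct
  SupplierG: 3 distinct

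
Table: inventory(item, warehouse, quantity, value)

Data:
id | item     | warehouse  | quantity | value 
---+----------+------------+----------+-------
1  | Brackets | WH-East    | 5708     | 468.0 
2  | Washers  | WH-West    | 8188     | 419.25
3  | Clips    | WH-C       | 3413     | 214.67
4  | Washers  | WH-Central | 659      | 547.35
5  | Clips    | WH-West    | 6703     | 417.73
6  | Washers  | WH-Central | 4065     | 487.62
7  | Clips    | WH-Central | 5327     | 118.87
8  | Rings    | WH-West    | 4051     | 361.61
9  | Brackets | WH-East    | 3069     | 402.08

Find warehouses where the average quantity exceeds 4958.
SELECT warehouse, AVG(quantity)
FROM inventory
GROUP BY warehouse
HAVING AVG(quantity) > 4958

Result:
  WH-West: avg=6314.00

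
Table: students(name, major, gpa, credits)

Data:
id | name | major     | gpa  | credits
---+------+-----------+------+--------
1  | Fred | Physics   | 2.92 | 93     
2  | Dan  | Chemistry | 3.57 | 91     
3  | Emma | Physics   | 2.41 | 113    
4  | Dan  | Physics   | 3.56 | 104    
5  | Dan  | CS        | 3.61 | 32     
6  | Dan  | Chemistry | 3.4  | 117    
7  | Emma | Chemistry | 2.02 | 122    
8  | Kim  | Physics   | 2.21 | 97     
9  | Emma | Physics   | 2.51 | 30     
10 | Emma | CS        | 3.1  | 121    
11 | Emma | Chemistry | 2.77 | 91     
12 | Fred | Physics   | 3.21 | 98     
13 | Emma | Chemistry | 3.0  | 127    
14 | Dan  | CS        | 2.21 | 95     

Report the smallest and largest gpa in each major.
SELECT major, MIN(gpa), MAX(gpa)
FROM students
GROUP BY major

Result:
  CS: min=2.21, max=3.61
  Chemistry: min=2.02, max=3.57
  Physics: min=2.21, max=3.56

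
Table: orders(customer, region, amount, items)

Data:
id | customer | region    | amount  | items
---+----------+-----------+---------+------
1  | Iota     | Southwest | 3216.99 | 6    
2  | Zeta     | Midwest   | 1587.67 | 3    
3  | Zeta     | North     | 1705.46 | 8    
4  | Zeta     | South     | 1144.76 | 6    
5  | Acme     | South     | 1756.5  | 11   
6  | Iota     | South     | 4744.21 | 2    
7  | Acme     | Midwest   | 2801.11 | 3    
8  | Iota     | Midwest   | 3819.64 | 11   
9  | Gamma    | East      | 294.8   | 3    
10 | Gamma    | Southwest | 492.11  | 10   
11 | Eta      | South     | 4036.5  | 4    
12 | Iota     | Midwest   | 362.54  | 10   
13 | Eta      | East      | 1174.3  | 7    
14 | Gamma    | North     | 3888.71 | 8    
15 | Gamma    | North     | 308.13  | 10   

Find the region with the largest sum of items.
SELECT region, SUM(items) as val
FROM orders
GROUP BY region
ORDER BY val DESC
LIMIT 1

Result: Midwest with sum(items) = 27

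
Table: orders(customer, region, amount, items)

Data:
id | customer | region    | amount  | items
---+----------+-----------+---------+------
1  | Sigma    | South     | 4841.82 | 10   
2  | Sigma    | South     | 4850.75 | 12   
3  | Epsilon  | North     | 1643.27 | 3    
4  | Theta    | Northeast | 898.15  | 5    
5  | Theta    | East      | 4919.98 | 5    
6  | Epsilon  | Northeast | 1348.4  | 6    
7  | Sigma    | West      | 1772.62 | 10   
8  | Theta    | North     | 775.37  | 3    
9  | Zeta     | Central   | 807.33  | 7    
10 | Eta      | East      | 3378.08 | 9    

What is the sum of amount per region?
SELECT region, SUM(amount) as result
FROM orders
GROUP BY region

Result:
  Central: 807.33
  East: 8298.06
  North: 2418.64
  Northeast: 2246.55
  South: 9692.57
  West: 1772.62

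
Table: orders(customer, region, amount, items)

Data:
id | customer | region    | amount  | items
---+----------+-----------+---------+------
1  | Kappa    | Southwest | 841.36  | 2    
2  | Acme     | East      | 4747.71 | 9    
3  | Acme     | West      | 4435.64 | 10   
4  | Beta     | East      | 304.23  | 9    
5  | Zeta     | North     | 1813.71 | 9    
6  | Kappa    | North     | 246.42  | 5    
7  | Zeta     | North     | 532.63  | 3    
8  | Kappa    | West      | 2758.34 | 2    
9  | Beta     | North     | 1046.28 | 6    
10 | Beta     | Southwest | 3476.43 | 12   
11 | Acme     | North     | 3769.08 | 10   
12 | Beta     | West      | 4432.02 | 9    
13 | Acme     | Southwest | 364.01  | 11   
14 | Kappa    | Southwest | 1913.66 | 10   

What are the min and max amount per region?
SELECT region, MIN(amount), MAX(amount)
FROM orders
GROUP BY region

Result:
  East: min=304.23, max=4747.71
  North: min=246.42, max=3769.08
  Southwest: min=364.01, max=3476.43
  West: min=2758.34, max=4435.64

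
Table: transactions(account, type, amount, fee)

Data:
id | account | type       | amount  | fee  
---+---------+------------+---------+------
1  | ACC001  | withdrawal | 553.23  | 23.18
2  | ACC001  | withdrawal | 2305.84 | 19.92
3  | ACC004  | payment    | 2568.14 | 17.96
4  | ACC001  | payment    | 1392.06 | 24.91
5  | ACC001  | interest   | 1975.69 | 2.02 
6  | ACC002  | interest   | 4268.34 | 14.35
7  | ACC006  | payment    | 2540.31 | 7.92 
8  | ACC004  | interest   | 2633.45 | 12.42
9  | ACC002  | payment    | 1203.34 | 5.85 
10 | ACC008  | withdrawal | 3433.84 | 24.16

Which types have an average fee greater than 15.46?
SELECT type, AVG(fee)
FROM transactions
GROUP BY type
HAVING AVG(fee) > 15.46

Result:
  withdrawal: avg=22.42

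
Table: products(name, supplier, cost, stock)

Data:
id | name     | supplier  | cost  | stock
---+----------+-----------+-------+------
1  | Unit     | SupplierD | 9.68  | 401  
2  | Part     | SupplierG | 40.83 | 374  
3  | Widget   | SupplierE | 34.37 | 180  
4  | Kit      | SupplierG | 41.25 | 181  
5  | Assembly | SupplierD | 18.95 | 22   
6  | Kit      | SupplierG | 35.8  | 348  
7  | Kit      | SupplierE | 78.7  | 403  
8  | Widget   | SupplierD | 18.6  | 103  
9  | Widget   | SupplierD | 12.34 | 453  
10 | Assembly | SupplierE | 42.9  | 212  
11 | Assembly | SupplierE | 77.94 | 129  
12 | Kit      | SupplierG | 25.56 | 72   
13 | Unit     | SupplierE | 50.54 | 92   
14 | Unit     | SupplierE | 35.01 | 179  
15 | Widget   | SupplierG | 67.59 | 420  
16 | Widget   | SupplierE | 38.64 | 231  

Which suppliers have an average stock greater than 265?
SELECT supplier, AVG(stock)
FROM products
GROUP BY supplier
HAVING AVG(stock) > 265

Result:
  SupplierG: avg=279.00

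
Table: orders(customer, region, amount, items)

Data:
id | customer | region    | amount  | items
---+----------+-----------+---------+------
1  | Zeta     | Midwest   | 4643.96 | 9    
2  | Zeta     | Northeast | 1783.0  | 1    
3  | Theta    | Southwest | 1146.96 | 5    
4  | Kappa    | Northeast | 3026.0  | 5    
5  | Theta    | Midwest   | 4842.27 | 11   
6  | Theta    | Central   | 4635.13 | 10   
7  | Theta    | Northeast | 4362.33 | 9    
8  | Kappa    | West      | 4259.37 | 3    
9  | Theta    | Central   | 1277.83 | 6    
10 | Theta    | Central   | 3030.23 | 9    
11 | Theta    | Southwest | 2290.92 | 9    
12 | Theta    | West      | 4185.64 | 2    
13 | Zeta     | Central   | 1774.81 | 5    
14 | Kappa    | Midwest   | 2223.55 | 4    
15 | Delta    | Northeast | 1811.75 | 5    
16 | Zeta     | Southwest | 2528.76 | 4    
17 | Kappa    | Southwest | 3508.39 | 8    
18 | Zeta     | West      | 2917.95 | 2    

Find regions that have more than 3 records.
SELECT region, COUNT(*) as cnt
FROM orders
GROUP BY region
HAVING COUNT(*) > 3

Result:
  Central: 4
  Northeast: 4
  Southwest: 4

Note: HAVING filters groups after aggregation, WHERE filters rows before.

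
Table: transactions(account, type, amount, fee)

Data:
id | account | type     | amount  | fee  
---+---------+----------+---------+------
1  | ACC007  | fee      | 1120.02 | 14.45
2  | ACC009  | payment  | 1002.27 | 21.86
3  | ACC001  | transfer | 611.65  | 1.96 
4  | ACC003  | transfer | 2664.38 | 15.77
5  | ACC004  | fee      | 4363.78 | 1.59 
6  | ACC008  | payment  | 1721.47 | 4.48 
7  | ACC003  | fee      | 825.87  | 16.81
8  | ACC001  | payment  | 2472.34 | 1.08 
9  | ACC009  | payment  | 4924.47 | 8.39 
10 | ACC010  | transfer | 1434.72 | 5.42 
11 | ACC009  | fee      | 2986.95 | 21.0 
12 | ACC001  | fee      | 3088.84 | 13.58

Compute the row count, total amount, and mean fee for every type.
SELECT type,
       COUNT(*) as cnt,
       SUM(amount) as total_amount,
       AVG(fee) as avg_fee
FROM transactions
GROUP BY type

Result:
  fee: 5 records, 12385.46 total amount, 13.49 avg fee
  payment: 4 records, 10120.55 total amount, 8.95 avg fee
  transfer: 3 records, 4710.75 total amount, 7.72 avg fee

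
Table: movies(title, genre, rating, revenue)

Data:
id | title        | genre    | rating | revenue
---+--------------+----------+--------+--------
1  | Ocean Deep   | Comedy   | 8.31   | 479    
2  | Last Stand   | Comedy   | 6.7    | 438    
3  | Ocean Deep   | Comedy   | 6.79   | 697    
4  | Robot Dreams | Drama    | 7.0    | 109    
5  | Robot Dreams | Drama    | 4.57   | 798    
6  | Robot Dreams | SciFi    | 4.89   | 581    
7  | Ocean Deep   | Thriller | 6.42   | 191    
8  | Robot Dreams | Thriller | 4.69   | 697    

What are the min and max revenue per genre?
SELECT genre, MIN(revenue), MAX(revenue)
FROM movies
GROUP BY genre

Result:
  Comedy: min=438, max=697
  Drama: min=109, max=798
  SciFi: min=581, max=581
  Thriller: min=191, max=697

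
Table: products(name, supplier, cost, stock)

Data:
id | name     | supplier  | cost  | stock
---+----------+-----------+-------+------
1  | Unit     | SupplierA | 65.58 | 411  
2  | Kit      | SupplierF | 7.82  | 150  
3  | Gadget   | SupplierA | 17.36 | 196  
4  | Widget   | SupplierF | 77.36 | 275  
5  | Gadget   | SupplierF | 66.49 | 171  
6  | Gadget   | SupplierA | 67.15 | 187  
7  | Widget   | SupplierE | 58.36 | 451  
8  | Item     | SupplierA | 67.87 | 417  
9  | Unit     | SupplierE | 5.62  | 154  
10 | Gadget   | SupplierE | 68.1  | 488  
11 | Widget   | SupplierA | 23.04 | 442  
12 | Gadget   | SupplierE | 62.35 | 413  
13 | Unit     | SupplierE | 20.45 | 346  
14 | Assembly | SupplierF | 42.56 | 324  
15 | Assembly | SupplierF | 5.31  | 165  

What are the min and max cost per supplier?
SELECT supplier, MIN(cost), MAX(cost)
FROM products
GROUP BY supplier

Result:
  SupplierA: min=17.36, max=67.87
  SupplierE: min=5.62, max=68.10
  SupplierF: min=5.31, max=77.36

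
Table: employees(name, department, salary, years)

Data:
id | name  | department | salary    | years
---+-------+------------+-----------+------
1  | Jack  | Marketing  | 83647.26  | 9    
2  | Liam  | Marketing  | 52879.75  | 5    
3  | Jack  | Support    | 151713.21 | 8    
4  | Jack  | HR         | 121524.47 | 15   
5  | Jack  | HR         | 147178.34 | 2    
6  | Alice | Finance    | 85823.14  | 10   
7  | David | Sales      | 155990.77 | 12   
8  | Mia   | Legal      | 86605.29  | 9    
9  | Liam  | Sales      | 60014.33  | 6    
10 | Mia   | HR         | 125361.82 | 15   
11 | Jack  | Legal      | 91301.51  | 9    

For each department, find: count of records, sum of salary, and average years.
SELECT department,
       COUNT(*) as cnt,
       SUM(salary) as total_salary,
       AVG(years) as avg_years
FROM employees
GROUP BY department

Result:
  Finance: 1 records, 85823.14 total salary, 10.00 avg years
  HR: 3 records, 394064.63 total salary, 10.67 avg years
  Legal: 2 records, 177906.80 total salary, 9.00 avg years
  Marketing: 2 records, 136527.01 total salary, 7.00 avg years
  Sales: 2 records, 216005.10 total salary, 9.00 avg years
  Support: 1 records, 151713.21 total salary, 8.00 avg years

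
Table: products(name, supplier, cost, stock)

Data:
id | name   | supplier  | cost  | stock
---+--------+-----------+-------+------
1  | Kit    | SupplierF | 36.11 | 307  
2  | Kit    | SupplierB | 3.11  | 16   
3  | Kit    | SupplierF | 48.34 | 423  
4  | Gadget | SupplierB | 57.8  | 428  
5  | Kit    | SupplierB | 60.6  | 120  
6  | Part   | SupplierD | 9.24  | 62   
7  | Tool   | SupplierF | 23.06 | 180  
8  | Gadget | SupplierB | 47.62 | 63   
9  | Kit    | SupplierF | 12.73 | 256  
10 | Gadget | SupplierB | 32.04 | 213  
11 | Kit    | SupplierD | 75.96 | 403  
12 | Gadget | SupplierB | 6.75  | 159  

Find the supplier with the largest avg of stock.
SELECT supplier, AVG(stock) as val
FROM products
GROUP BY supplier
ORDER BY val DESC
LIMIT 1

Result: SupplierF with avg(stock) = 291.50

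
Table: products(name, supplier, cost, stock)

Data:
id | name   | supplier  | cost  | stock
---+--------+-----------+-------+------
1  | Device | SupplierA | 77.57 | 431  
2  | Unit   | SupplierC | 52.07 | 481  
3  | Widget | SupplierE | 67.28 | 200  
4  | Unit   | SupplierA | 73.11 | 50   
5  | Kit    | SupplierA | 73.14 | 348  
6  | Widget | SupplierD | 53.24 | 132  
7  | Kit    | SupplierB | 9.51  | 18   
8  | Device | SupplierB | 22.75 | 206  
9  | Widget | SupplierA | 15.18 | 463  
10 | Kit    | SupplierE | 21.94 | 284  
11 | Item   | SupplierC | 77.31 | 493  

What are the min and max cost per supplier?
SELECT supplier, MIN(cost), MAX(cost)
FROM products
GROUP BY supplier

Result:
  SupplierA: min=15.18, max=77.57
  SupplierB: min=9.51, max=22.75
  SupplierC: min=52.07, max=77.31
  SupplierD: min=53.24, max=53.24
  SupplierE: min=21.94, max=67.28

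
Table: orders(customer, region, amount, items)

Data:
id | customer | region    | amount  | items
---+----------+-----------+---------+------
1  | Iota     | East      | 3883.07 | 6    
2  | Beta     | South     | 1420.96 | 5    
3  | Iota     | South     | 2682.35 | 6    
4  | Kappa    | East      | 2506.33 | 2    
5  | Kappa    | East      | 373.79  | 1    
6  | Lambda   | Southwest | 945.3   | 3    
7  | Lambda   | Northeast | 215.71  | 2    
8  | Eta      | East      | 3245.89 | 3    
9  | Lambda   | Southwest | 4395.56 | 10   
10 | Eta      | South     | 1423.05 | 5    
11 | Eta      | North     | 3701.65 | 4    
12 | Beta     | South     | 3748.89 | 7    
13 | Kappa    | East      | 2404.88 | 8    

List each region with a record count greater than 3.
SELECT region, COUNT(*) as cnt
FROM orders
GROUP BY region
HAVING COUNT(*) > 3

Result:
  East: 5
  South: 4

Note: HAVING filters groups after aggregation, WHERE filters rows before.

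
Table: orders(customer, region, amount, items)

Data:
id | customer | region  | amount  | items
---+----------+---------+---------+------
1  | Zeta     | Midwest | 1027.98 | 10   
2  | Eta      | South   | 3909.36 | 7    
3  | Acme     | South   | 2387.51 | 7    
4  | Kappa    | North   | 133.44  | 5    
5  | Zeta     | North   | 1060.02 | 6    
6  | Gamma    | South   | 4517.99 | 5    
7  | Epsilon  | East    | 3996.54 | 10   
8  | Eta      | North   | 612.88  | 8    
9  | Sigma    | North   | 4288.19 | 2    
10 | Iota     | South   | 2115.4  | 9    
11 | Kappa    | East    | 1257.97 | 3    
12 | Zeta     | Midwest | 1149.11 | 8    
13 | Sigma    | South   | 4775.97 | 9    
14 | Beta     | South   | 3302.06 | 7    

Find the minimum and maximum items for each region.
SELECT region, MIN(items), MAX(items)
FROM orders
GROUP BY region

Result:
  East: min=3, max=10
  Midwest: min=8, max=10
  North: min=2, max=8
  South: min=5, max=9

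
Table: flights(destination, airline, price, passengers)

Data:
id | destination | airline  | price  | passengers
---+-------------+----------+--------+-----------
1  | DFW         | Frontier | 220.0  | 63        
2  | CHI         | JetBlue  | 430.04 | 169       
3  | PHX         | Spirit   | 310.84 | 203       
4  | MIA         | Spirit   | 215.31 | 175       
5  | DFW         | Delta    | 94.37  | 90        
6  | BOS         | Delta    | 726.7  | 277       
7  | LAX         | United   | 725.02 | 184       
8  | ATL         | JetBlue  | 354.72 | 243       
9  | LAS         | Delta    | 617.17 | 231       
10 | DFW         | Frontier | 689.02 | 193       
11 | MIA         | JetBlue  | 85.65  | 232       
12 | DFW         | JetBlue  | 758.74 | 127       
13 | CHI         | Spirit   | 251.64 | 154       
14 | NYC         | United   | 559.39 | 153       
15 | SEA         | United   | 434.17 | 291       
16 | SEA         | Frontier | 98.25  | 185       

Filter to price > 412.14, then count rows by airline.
SELECT airline, COUNT(*)
FROM flights
WHERE price > 412.14
GROUP BY airline

Note: WHERE filters rows before grouping.

Result:
  Delta: 2
  Frontier: 1
  JetBlue: 2
  United: 3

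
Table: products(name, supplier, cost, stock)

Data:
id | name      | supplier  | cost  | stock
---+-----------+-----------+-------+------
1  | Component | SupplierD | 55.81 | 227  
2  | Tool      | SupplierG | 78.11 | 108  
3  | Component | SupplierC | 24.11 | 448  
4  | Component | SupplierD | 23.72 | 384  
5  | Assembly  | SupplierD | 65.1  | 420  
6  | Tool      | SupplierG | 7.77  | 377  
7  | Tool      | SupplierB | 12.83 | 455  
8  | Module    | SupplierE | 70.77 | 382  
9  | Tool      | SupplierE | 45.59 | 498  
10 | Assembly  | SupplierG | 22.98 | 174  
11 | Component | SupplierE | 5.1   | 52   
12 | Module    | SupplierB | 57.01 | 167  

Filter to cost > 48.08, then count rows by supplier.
SELECT supplier, COUNT(*)
FROM products
WHERE cost > 48.08
GROUP BY supplier

Note: WHERE filters rows before grouping.

Result:
  SupplierB: 1
  SupplierD: 2
  SupplierE: 1
  SupplierG: 1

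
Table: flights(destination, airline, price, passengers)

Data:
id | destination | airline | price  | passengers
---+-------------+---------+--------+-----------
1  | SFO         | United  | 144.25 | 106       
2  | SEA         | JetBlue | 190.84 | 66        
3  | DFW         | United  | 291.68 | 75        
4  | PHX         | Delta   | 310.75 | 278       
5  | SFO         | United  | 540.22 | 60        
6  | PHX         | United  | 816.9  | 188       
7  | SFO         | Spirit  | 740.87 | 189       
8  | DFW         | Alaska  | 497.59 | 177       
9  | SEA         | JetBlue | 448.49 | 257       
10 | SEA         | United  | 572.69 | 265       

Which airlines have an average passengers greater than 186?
SELECT airline, AVG(passengers)
FROM flights
GROUP BY airline
HAVING AVG(passengers) > 186

Result:
  Delta: avg=278.00
  Spirit: avg=189.00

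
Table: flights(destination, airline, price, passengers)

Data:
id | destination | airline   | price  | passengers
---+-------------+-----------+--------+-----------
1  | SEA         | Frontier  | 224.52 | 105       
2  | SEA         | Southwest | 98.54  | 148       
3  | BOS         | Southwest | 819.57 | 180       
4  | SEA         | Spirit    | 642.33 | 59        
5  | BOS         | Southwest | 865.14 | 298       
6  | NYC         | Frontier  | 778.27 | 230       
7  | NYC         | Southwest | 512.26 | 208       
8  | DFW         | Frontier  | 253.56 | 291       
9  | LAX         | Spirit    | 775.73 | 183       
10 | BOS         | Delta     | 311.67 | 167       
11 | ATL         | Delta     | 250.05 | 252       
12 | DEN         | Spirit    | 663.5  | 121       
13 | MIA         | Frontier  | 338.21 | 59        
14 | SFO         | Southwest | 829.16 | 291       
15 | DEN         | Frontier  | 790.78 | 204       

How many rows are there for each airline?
SELECT airline, COUNT(*) as count
FROM flights
GROUP BY airline

Result:
  Delta: 2
  Frontier: 5
  Southwest: 5
  Spirit: 3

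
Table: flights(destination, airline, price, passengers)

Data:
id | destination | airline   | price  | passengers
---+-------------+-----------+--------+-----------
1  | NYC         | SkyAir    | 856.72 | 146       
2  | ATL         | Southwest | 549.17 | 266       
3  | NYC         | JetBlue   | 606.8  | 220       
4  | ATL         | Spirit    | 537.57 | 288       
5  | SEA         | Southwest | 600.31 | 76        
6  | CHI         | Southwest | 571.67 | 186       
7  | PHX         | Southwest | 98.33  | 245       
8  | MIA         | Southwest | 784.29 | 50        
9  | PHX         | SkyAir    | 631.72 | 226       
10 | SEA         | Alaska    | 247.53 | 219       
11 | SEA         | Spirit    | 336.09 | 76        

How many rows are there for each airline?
SELECT airline, COUNT(*) as count
FROM flights
GROUP BY airline

Result:
  Alaska: 1
  JetBlue: 1
  SkyAir: 2
  Southwest: 5
  Spirit: 2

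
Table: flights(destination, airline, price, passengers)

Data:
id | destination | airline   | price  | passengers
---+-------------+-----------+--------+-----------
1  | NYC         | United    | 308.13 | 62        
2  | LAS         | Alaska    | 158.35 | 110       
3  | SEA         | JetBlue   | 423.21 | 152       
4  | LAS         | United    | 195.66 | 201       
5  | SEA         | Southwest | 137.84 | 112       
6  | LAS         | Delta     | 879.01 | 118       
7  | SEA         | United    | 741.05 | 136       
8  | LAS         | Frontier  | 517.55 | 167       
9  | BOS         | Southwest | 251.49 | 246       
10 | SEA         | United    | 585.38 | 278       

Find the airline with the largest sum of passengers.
SELECT airline, SUM(passengers) as val
FROM flights
GROUP BY airline
ORDER BY val DESC
LIMIT 1

Result: United with sum(passengers) = 677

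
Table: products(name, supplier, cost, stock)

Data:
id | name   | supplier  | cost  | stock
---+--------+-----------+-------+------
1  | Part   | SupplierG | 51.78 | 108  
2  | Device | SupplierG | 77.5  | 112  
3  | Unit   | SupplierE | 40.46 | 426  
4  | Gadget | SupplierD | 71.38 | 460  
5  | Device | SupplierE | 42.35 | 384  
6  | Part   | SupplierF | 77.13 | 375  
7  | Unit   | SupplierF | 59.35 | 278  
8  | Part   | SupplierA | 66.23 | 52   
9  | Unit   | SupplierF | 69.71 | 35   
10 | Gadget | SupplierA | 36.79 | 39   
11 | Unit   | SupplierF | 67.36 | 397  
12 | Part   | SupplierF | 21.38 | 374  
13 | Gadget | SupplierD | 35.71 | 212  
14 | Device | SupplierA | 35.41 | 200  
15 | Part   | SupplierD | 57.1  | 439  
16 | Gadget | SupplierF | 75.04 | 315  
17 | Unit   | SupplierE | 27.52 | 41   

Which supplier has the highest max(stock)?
SELECT supplier, MAX(stock) as val
FROM products
GROUP BY supplier
ORDER BY val DESC
LIMIT 1

Result: SupplierD with max(stock) = 460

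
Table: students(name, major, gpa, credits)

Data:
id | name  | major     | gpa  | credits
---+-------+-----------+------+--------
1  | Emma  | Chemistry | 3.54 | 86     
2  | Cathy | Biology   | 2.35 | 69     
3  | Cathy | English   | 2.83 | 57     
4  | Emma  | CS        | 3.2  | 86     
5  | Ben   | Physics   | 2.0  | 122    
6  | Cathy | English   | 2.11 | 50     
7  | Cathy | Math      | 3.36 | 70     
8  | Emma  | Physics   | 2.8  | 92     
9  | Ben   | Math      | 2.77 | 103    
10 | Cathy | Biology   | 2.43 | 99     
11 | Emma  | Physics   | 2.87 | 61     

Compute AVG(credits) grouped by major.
SELECT major, AVG(credits) as result
FROM students
GROUP BY major

Result:
  Biology: 84.00
  CS: 86.00
  Chemistry: 86.00
  English: 53.50
  Math: 86.50
  Physics: 91.67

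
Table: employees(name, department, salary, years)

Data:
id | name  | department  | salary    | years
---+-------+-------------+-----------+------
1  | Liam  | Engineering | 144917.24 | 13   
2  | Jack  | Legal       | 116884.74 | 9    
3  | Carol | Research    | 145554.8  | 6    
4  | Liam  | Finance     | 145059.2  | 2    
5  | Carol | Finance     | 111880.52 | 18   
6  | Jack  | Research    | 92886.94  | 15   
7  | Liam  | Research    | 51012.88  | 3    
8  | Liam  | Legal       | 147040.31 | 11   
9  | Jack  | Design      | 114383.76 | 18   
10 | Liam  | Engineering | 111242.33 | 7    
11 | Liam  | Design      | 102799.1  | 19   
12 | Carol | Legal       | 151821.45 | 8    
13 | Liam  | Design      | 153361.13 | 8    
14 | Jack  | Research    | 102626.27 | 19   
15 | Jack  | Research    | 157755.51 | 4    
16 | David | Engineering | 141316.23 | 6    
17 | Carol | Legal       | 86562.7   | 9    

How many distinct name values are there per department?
SELECT department, COUNT(DISTINCT name)
FROM employees
GROUP BY department

Result:
  Design: 2 distinct
  Engineering: 2 distinct
  Finance: 2 distinct
  Legal: 3 distinct
  Research: 3 distinct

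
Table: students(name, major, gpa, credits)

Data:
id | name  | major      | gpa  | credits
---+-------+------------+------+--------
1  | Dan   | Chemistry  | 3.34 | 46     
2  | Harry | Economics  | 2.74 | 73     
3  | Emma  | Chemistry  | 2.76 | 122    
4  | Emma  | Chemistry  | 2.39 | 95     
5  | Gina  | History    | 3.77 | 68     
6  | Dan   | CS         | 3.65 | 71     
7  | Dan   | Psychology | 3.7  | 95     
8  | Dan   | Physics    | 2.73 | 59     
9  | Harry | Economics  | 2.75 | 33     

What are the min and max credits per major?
SELECT major, MIN(credits), MAX(credits)
FROM students
GROUP BY major

Result:
  CS: min=71, max=71
  Chemistry: min=46, max=122
  Economics: min=33, max=73
  History: min=68, max=68
  Physics: min=59, max=59
  Psychology: min=95, max=95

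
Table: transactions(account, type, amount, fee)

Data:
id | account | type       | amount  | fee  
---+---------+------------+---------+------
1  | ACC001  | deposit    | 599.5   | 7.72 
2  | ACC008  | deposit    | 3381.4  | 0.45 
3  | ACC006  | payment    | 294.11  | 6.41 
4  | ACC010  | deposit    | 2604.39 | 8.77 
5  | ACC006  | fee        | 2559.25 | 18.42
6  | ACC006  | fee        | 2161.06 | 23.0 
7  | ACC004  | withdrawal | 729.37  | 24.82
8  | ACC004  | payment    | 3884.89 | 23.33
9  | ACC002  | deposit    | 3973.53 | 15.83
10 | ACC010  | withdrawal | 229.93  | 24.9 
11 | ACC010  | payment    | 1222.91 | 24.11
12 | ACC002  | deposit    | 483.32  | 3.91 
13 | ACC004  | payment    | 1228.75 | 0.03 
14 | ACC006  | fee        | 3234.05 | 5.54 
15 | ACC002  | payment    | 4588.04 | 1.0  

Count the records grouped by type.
SELECT type, COUNT(*) as count
FROM transactions
GROUP BY type

Result:
  deposit: 5
  fee: 3
  payment: 5
  withdrawal: 2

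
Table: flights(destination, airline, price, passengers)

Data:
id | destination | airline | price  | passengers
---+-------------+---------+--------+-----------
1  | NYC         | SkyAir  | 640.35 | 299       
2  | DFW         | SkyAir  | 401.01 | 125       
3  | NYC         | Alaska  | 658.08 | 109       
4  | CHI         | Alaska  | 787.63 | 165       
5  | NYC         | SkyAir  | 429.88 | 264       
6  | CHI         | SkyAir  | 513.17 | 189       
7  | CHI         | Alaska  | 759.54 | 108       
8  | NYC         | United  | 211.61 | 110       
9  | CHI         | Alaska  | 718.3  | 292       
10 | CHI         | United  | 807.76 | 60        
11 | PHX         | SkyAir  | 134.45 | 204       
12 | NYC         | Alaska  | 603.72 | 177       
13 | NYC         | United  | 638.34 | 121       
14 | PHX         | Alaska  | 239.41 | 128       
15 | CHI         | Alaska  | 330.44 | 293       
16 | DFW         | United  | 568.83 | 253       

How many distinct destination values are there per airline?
SELECT airline, COUNT(DISTINCT destination)
FROM flights
GROUP BY airline

Result:
  Alaska: 3 distinct
  SkyAir: 4 distinct
  United: 3 distinct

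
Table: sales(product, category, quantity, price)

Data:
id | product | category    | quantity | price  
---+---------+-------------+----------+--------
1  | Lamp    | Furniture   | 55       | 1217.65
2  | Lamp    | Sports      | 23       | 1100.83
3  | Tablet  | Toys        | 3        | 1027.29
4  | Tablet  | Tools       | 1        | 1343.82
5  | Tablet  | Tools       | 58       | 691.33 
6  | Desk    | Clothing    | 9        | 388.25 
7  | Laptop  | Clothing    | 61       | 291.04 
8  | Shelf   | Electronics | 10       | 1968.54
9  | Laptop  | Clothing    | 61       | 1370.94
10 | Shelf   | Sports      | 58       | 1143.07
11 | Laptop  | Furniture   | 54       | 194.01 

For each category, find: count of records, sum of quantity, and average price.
SELECT category,
       COUNT(*) as cnt,
       SUM(quantity) as total_quantity,
       AVG(price) as avg_price
FROM sales
GROUP BY category

Result:
  Clothing: 3 records, 131 total quantity, 683.41 avg price
  Electronics: 1 records, 10 total quantity, 1968.54 avg price
  Furniture: 2 records, 109 total quantity, 705.83 avg price
  Sports: 2 records, 81 total quantity, 1121.95 avg price
  Tools: 2 records, 59 total quantity, 1017.58 avg price
  Toys: 1 records, 3 total quantity, 1027.29 avg price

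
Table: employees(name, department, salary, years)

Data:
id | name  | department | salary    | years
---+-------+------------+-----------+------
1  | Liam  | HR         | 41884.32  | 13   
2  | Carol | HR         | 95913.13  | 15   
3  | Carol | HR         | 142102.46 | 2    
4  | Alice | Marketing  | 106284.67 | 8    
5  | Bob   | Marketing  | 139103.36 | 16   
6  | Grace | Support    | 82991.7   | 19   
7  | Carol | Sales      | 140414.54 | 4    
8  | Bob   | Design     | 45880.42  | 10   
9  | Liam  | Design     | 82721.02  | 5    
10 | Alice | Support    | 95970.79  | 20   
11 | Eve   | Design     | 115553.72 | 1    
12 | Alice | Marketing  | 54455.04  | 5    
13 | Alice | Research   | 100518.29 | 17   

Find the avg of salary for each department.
SELECT department, AVG(salary) as result
FROM employees
GROUP BY department

Result:
  Design: 81385.05
  HR: 93299.97
  Marketing: 99947.69
  Research: 100518.29
  Sales: 140414.54
  Support: 89481.25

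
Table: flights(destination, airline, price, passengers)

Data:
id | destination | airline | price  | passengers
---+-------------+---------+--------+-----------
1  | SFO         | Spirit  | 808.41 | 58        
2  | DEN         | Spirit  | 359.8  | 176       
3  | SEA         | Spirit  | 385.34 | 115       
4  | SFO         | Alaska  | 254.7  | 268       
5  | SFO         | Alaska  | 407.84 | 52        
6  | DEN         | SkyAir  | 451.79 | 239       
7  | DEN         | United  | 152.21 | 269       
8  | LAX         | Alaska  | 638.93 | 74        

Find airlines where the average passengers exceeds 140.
SELECT airline, AVG(passengers)
FROM flights
GROUP BY airline
HAVING AVG(passengers) > 140

Result:
  SkyAir: avg=239.00
  United: avg=269.00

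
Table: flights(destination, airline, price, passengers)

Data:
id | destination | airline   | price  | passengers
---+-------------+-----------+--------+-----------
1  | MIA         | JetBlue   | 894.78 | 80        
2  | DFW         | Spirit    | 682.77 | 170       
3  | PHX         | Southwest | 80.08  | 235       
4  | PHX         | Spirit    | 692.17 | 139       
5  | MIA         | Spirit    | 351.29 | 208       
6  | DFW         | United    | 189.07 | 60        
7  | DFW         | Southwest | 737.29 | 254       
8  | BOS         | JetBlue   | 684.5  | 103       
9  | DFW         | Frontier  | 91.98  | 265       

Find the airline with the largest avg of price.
SELECT airline, AVG(price) as val
FROM flights
GROUP BY airline
ORDER BY val DESC
LIMIT 1

Result: JetBlue with avg(price) = 789.64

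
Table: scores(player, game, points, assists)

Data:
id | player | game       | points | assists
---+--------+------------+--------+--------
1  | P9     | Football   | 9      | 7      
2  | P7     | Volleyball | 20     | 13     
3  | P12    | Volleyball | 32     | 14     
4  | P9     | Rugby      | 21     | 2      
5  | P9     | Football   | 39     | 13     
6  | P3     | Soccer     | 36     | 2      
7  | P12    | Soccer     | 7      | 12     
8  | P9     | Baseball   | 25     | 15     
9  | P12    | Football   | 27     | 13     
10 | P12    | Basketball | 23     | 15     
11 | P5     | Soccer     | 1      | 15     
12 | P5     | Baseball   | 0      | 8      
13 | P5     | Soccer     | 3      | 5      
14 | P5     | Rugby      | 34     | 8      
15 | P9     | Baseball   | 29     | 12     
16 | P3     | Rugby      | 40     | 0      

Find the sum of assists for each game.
SELECT game, SUM(assists) as result
FROM scores
GROUP BY game

Result:
  Baseball: 35
  Basketball: 15
  Football: 33
  Rugby: 10
  Soccer: 34
  Volleyball: 27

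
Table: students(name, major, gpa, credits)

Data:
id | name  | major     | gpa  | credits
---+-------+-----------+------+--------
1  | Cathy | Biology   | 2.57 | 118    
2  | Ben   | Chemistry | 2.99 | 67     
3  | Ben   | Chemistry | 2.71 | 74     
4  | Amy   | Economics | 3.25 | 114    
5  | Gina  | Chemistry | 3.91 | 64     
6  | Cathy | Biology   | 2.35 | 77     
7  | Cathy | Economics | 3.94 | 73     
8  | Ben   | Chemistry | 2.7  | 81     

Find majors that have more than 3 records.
SELECT major, COUNT(*) as cnt
FROM students
GROUP BY major
HAVING COUNT(*) > 3

Result:
  Chemistry: 4

Note: HAVING filters groups after aggregation, WHERE filters rows before.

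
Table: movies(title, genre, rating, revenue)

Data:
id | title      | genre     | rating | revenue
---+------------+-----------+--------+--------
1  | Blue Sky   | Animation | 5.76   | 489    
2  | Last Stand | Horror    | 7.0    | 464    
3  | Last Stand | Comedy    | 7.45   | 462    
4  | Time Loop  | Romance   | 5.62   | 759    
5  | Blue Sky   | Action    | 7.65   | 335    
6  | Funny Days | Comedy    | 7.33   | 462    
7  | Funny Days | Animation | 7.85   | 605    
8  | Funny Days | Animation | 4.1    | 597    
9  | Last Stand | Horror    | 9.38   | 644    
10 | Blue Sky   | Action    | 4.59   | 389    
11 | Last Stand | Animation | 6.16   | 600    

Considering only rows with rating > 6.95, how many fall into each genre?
SELECT genre, COUNT(*)
FROM movies
WHERE rating > 6.95
GROUP BY genre

Note: WHERE filters rows before grouping.

Result:
  Action: 1
  Animation: 1
  Comedy: 2
  Horror: 2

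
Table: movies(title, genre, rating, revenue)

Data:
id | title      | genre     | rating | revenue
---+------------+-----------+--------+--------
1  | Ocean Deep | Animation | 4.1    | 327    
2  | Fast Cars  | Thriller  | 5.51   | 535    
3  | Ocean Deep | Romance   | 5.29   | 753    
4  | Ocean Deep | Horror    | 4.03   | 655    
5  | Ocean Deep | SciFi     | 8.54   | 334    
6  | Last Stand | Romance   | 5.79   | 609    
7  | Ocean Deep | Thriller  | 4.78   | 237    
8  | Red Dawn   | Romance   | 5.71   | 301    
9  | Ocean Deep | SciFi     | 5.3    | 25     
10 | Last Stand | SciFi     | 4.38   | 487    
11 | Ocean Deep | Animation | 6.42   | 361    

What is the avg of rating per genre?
SELECT genre, AVG(rating) as result
FROM movies
GROUP BY genre

Result:
  Animation: 5.26
  Horror: 4.03
  Romance: 5.60
  SciFi: 6.07
  Thriller: 5.15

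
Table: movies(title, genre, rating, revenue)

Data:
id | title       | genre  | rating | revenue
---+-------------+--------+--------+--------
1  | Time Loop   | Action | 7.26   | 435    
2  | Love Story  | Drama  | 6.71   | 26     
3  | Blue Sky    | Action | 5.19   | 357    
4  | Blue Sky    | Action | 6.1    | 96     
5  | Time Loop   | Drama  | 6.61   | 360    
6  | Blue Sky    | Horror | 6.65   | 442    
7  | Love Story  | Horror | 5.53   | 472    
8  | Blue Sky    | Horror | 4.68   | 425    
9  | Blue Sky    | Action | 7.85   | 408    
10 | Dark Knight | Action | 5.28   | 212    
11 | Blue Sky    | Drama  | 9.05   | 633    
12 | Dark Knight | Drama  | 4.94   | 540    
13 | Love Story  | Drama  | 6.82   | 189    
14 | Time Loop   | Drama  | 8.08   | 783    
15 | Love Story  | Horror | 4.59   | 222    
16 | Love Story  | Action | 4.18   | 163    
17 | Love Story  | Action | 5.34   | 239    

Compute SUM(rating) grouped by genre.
SELECT genre, SUM(rating) as result
FROM movies
GROUP BY genre

Result:
  Action: 41.20
  Drama: 42.21
  Horror: 21.45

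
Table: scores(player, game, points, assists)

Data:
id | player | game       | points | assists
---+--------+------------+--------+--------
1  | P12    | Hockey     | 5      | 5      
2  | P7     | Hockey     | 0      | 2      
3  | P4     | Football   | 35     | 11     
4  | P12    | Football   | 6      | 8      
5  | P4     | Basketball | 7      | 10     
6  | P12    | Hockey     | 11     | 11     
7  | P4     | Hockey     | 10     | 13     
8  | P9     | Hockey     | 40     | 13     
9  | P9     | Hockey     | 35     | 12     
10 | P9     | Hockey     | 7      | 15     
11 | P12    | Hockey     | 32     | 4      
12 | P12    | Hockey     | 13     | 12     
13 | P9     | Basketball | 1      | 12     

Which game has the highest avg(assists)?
SELECT game, AVG(assists) as val
FROM scores
GROUP BY game
ORDER BY val DESC
LIMIT 1

Result: Basketball with avg(assists) = 11.00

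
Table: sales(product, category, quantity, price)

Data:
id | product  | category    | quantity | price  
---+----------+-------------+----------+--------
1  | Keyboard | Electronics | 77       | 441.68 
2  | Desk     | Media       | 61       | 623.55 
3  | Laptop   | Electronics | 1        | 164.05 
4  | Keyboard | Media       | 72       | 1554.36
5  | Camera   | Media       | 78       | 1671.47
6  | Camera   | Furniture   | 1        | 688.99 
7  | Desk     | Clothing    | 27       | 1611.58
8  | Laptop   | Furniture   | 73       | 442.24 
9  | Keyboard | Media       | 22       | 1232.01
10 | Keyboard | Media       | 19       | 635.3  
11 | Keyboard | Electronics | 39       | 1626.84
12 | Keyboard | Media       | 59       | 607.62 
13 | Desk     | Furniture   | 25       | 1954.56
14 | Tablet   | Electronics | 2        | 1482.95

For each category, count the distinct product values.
SELECT category, COUNT(DISTINCT product)
FROM sales
GROUP BY category

Result:
  Clothing: 1 distinct
  Electronics: 3 distinct
  Furniture: 3 distinct
  Media: 3 distinct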